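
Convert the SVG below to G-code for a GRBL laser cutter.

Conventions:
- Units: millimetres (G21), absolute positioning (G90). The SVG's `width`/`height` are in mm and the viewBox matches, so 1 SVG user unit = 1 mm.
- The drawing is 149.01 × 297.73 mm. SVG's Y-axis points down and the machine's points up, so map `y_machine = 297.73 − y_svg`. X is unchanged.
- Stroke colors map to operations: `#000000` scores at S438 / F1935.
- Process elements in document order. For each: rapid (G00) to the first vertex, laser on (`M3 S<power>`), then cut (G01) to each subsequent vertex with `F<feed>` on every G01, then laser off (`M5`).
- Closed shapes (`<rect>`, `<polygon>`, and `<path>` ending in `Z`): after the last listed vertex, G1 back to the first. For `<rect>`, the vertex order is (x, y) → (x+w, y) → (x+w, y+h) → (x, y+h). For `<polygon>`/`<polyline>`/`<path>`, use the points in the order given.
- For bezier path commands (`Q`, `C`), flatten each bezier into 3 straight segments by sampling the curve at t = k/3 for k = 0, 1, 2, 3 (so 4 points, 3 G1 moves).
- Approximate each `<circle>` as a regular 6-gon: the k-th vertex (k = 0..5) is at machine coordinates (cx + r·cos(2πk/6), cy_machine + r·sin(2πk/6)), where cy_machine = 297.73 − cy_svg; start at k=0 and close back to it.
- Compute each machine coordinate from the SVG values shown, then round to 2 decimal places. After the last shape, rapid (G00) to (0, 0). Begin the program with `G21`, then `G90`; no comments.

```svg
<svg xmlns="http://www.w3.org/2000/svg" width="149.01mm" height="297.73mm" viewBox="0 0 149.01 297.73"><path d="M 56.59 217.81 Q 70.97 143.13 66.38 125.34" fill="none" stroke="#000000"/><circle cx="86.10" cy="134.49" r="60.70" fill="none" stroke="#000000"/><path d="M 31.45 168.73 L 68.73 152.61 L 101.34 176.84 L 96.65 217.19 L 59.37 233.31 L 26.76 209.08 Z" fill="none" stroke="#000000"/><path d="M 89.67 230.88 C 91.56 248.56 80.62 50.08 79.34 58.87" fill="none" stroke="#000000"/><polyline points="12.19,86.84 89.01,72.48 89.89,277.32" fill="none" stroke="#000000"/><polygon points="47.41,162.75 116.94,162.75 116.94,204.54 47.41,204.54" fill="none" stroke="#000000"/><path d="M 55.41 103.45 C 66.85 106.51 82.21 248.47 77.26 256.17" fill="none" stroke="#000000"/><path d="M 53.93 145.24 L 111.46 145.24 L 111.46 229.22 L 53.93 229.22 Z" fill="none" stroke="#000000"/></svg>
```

viewBox `0 0 149.01 297.73` with mm width/height → 1 unit = 1 mm. Flip: y_m = 297.73 − y_svg.

**Shape 1** — `<path>` quadratic bezier, stroke `#000000` → score (S438, F1935). Control points (SVG): P0=(56.59,217.81), P1=(70.97,143.13), P2=(66.38,125.34); sampled at t=k/3. Machine vertices: (56.59,79.92) → (64.07,123.39) → (67.33,154.21) → (66.38,172.39). Open path.

**Shape 2** — `<circle>` circle, stroke `#000000` → score (S438, F1935). Machine vertices: (146.80,163.24) → (116.45,215.81) → (55.75,215.81) → (25.40,163.24) → (55.75,110.67) → (116.45,110.67) → (146.80,163.24). Closed: final G1 returns to the first vertex.

**Shape 3** — `<path>` regular polygon, stroke `#000000` → score (S438, F1935). Machine vertices: (31.45,129.00) → (68.73,145.12) → (101.34,120.89) → (96.65,80.54) → (59.37,64.42) → (26.76,88.65) → (31.45,129.00). Closed: final G1 returns to the first vertex.

**Shape 4** — `<path>` cubic bezier, stroke `#000000` → score (S438, F1935). Control points (SVG): P0=(89.67,230.88), P1=(91.56,248.56), P2=(80.62,50.08), P3=(79.34,58.87); sampled at t=k/3. Machine vertices: (89.67,66.85) → (88.12,105.54) → (83.01,194.24) → (79.34,238.86). Open path.

**Shape 5** — `<polyline>` open polyline, stroke `#000000` → score (S438, F1935). Machine vertices: (12.19,210.89) → (89.01,225.25) → (89.89,20.41). Open path.

**Shape 6** — `<polygon>` rectangle, stroke `#000000` → score (S438, F1935). Machine vertices: (47.41,134.98) → (116.94,134.98) → (116.94,93.19) → (47.41,93.19) → (47.41,134.98). Closed: final G1 returns to the first vertex.

**Shape 7** — `<path>` cubic bezier, stroke `#000000` → score (S438, F1935). Control points (SVG): P0=(55.41,103.45), P1=(66.85,106.51), P2=(82.21,248.47), P3=(77.26,256.17); sampled at t=k/3. Machine vertices: (55.41,194.28) → (67.26,155.04) → (76.34,83.90) → (77.26,41.56). Open path.

**Shape 8** — `<path>` rectangle, stroke `#000000` → score (S438, F1935). Machine vertices: (53.93,152.49) → (111.46,152.49) → (111.46,68.51) → (53.93,68.51) → (53.93,152.49). Closed: final G1 returns to the first vertex.

G21
G90
G00 X56.59 Y79.92
M3 S438
G01 X64.07 Y123.39 F1935
G01 X67.33 Y154.21 F1935
G01 X66.38 Y172.39 F1935
M5
G00 X146.80 Y163.24
M3 S438
G01 X116.45 Y215.81 F1935
G01 X55.75 Y215.81 F1935
G01 X25.40 Y163.24 F1935
G01 X55.75 Y110.67 F1935
G01 X116.45 Y110.67 F1935
G01 X146.80 Y163.24 F1935
M5
G00 X31.45 Y129.00
M3 S438
G01 X68.73 Y145.12 F1935
G01 X101.34 Y120.89 F1935
G01 X96.65 Y80.54 F1935
G01 X59.37 Y64.42 F1935
G01 X26.76 Y88.65 F1935
G01 X31.45 Y129.00 F1935
M5
G00 X89.67 Y66.85
M3 S438
G01 X88.12 Y105.54 F1935
G01 X83.01 Y194.24 F1935
G01 X79.34 Y238.86 F1935
M5
G00 X12.19 Y210.89
M3 S438
G01 X89.01 Y225.25 F1935
G01 X89.89 Y20.41 F1935
M5
G00 X47.41 Y134.98
M3 S438
G01 X116.94 Y134.98 F1935
G01 X116.94 Y93.19 F1935
G01 X47.41 Y93.19 F1935
G01 X47.41 Y134.98 F1935
M5
G00 X55.41 Y194.28
M3 S438
G01 X67.26 Y155.04 F1935
G01 X76.34 Y83.90 F1935
G01 X77.26 Y41.56 F1935
M5
G00 X53.93 Y152.49
M3 S438
G01 X111.46 Y152.49 F1935
G01 X111.46 Y68.51 F1935
G01 X53.93 Y68.51 F1935
G01 X53.93 Y152.49 F1935
M5
G00 X0.00 Y0.00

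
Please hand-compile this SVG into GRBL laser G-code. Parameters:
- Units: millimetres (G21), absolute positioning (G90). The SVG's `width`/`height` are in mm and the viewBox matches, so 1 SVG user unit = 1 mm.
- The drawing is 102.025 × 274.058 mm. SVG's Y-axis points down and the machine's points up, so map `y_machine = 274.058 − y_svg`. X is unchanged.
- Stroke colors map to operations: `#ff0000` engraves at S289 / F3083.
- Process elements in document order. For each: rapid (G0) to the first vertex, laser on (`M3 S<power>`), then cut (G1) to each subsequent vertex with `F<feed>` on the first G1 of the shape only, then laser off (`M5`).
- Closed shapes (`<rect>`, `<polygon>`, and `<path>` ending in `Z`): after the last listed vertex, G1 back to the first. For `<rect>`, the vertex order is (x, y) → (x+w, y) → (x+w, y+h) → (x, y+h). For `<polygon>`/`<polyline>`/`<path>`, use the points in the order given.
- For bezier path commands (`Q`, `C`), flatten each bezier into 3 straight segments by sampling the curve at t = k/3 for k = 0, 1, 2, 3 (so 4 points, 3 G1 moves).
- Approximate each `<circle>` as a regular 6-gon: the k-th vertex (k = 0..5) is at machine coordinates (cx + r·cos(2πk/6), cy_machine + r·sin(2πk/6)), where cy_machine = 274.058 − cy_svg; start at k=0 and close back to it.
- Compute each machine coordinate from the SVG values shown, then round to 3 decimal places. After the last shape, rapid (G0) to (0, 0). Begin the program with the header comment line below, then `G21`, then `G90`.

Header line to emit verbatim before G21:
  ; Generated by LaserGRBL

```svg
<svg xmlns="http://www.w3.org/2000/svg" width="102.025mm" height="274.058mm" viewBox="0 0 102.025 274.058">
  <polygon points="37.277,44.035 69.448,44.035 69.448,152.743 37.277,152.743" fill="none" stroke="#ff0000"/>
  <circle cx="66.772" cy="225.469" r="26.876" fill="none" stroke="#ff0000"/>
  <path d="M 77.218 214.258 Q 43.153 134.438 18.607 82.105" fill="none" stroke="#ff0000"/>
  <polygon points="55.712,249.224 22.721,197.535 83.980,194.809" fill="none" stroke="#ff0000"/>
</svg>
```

; Generated by LaserGRBL
G21
G90
G0 X37.277 Y230.023
M3 S289
G1 X69.448 Y230.023 F3083
G1 X69.448 Y121.315
G1 X37.277 Y121.315
G1 X37.277 Y230.023
M5
G0 X93.648 Y48.589
M3 S289
G1 X80.210 Y71.864 F3083
G1 X53.334 Y71.864
G1 X39.896 Y48.589
G1 X53.334 Y25.314
G1 X80.210 Y25.314
G1 X93.648 Y48.589
M5
G0 X77.218 Y59.800
M3 S289
G1 X55.566 Y109.959 F3083
G1 X36.029 Y154.010
G1 X18.607 Y191.953
M5
G0 X55.712 Y24.834
M3 S289
G1 X22.721 Y76.523 F3083
G1 X83.980 Y79.249
G1 X55.712 Y24.834
M5
G0 X0.000 Y0.000

Since the viewBox matches the mm dimensions, user units are millimetres directly. The only transform is the Y-flip y_m = 274.058 − y_svg.

Shape 1 is a rectangle drawn with `<polygon>`. Its stroke #ff0000 means engrave at S289, F3083. After flipping Y the toolpath is (37.277,230.023) → (69.448,230.023) → (69.448,121.315) → (37.277,121.315) → (37.277,230.023), returning to the start.

Shape 2 is a circle drawn with `<circle>`. Its stroke #ff0000 means engrave at S289, F3083. After flipping Y the toolpath is (93.648,48.589) → (80.210,71.864) → (53.334,71.864) → (39.896,48.589) → (53.334,25.314) → (80.210,25.314) → (93.648,48.589), returning to the start.

Shape 3 is a quadratic bezier drawn with `<path>`. Its stroke #ff0000 means engrave at S289, F3083. After flipping Y the toolpath is (77.218,59.800) → (55.566,109.959) → (36.029,154.010) → (18.607,191.953).

Shape 4 is a regular polygon drawn with `<polygon>`. Its stroke #ff0000 means engrave at S289, F3083. After flipping Y the toolpath is (55.712,24.834) → (22.721,76.523) → (83.980,79.249) → (55.712,24.834), returning to the start.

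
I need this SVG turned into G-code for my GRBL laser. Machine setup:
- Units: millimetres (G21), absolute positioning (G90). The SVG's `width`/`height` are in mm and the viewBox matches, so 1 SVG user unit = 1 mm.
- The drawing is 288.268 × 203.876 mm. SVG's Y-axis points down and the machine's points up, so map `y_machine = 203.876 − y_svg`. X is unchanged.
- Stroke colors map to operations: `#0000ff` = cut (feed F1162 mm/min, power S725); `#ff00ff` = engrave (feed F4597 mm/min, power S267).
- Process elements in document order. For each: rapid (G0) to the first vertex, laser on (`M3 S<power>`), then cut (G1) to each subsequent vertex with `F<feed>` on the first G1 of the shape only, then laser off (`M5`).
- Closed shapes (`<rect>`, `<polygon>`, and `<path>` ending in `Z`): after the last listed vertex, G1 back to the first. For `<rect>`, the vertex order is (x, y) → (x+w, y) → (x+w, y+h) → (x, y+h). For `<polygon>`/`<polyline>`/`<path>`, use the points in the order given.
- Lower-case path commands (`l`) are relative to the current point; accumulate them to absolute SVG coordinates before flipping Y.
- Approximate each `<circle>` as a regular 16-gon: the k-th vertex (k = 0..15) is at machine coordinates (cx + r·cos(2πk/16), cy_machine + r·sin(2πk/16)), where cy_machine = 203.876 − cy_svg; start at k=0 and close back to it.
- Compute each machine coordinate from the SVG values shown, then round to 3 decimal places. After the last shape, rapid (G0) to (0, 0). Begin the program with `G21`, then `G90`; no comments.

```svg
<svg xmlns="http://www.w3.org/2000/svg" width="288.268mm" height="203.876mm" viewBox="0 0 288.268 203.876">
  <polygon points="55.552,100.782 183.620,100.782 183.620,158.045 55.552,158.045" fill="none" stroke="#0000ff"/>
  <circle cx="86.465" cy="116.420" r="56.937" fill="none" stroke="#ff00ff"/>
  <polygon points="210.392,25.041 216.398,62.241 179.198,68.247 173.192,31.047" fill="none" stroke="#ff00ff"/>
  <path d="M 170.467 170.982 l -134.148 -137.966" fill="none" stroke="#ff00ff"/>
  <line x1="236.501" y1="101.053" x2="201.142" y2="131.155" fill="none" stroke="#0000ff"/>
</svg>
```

viewBox `0 0 288.268 203.876` with mm width/height → 1 unit = 1 mm. Flip: y_m = 203.876 − y_svg.

**Shape 1** — `<polygon>` rectangle, stroke `#0000ff` → cut (S725, F1162). Machine vertices: (55.552,103.094) → (183.620,103.094) → (183.620,45.831) → (55.552,45.831) → (55.552,103.094). Closed: final G1 returns to the first vertex.

**Shape 2** — `<circle>` circle, stroke `#ff00ff` → engrave (S267, F4597). Machine vertices: (143.402,87.456) → (139.068,109.245) → (126.726,127.717) → (108.254,140.059) → (86.465,144.393) → (64.676,140.059) → (46.204,127.717) → (33.862,109.245) → (29.528,87.456) → (33.862,65.667) → (46.204,47.195) → (64.676,34.853) → (86.465,30.519) → (108.254,34.853) → (126.726,47.195) → (139.068,65.667) → (143.402,87.456). Closed: final G1 returns to the first vertex.

**Shape 3** — `<polygon>` regular polygon, stroke `#ff00ff` → engrave (S267, F4597). Machine vertices: (210.392,178.835) → (216.398,141.635) → (179.198,135.629) → (173.192,172.829) → (210.392,178.835). Closed: final G1 returns to the first vertex.

**Shape 4** — `<path>` line segment, stroke `#ff00ff` → engrave (S267, F4597). Machine vertices: (170.467,32.894) → (36.319,170.860). Open path.

**Shape 5** — `<line>` line segment, stroke `#0000ff` → cut (S725, F1162). Machine vertices: (236.501,102.823) → (201.142,72.721). Open path.

G21
G90
G0 X55.552 Y103.094
M3 S725
G1 X183.620 Y103.094 F1162
G1 X183.620 Y45.831
G1 X55.552 Y45.831
G1 X55.552 Y103.094
M5
G0 X143.402 Y87.456
M3 S267
G1 X139.068 Y109.245 F4597
G1 X126.726 Y127.717
G1 X108.254 Y140.059
G1 X86.465 Y144.393
G1 X64.676 Y140.059
G1 X46.204 Y127.717
G1 X33.862 Y109.245
G1 X29.528 Y87.456
G1 X33.862 Y65.667
G1 X46.204 Y47.195
G1 X64.676 Y34.853
G1 X86.465 Y30.519
G1 X108.254 Y34.853
G1 X126.726 Y47.195
G1 X139.068 Y65.667
G1 X143.402 Y87.456
M5
G0 X210.392 Y178.835
M3 S267
G1 X216.398 Y141.635 F4597
G1 X179.198 Y135.629
G1 X173.192 Y172.829
G1 X210.392 Y178.835
M5
G0 X170.467 Y32.894
M3 S267
G1 X36.319 Y170.860 F4597
M5
G0 X236.501 Y102.823
M3 S725
G1 X201.142 Y72.721 F1162
M5
G0 X0.000 Y0.000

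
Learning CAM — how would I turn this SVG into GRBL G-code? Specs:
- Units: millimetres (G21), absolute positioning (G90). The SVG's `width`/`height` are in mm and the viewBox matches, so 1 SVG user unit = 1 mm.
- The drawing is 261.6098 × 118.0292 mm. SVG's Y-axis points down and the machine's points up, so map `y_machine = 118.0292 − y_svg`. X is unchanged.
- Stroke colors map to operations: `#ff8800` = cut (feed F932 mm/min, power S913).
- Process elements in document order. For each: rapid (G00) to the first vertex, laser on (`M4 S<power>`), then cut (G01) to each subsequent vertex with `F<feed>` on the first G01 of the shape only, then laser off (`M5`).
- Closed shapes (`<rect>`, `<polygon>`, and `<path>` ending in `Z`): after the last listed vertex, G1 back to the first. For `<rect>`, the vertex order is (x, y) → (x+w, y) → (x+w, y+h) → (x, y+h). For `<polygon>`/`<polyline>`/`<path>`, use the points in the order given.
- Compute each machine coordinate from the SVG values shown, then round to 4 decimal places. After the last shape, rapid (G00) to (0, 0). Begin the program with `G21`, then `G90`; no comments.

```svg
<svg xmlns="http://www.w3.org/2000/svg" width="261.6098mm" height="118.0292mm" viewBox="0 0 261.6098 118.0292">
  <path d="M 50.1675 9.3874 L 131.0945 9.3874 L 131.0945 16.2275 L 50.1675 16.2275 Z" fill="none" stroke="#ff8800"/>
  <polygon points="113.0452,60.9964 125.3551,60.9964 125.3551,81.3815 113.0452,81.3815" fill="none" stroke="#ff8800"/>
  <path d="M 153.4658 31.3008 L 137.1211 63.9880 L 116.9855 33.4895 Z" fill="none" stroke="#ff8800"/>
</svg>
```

Since the viewBox matches the mm dimensions, user units are millimetres directly. The only transform is the Y-flip y_m = 118.0292 − y_svg.

Shape 1 is a rectangle drawn with `<path>`. Its stroke #ff8800 means cut at S913, F932. After flipping Y the toolpath is (50.1675,108.6418) → (131.0945,108.6418) → (131.0945,101.8017) → (50.1675,101.8017) → (50.1675,108.6418), returning to the start.

Shape 2 is a rectangle drawn with `<polygon>`. Its stroke #ff8800 means cut at S913, F932. After flipping Y the toolpath is (113.0452,57.0328) → (125.3551,57.0328) → (125.3551,36.6477) → (113.0452,36.6477) → (113.0452,57.0328), returning to the start.

Shape 3 is a regular polygon drawn with `<path>`. Its stroke #ff8800 means cut at S913, F932. After flipping Y the toolpath is (153.4658,86.7284) → (137.1211,54.0412) → (116.9855,84.5397) → (153.4658,86.7284), returning to the start.

G21
G90
G00 X50.1675 Y108.6418
M4 S913
G01 X131.0945 Y108.6418 F932
G01 X131.0945 Y101.8017
G01 X50.1675 Y101.8017
G01 X50.1675 Y108.6418
M5
G00 X113.0452 Y57.0328
M4 S913
G01 X125.3551 Y57.0328 F932
G01 X125.3551 Y36.6477
G01 X113.0452 Y36.6477
G01 X113.0452 Y57.0328
M5
G00 X153.4658 Y86.7284
M4 S913
G01 X137.1211 Y54.0412 F932
G01 X116.9855 Y84.5397
G01 X153.4658 Y86.7284
M5
G00 X0.0000 Y0.0000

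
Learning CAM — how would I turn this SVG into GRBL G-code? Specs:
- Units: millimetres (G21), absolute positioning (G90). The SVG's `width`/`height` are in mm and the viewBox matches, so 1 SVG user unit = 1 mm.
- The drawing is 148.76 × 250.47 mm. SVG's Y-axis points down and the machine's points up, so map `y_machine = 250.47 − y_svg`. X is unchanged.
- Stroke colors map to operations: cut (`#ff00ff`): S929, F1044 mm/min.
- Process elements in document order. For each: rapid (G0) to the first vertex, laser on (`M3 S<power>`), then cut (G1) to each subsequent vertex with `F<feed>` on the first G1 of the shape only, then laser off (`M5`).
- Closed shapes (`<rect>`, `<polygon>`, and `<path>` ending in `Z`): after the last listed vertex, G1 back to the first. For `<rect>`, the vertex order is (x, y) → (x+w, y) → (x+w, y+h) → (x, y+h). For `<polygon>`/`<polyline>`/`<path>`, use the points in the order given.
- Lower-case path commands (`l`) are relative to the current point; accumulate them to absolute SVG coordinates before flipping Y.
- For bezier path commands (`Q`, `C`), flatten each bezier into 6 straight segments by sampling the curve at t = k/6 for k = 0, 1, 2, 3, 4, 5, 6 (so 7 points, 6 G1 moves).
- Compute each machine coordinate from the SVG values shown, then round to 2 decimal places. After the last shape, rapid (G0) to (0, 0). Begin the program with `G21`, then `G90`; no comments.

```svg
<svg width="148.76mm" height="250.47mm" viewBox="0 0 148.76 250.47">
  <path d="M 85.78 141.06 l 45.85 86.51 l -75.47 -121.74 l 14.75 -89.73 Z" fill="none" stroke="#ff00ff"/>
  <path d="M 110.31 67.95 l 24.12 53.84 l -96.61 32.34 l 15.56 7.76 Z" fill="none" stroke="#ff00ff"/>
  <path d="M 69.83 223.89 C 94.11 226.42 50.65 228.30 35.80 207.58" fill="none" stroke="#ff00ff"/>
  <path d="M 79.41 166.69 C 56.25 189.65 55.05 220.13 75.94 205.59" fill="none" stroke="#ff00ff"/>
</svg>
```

viewBox `0 0 148.76 250.47` with mm width/height → 1 unit = 1 mm. Flip: y_m = 250.47 − y_svg.

**Shape 1** — `<path>` closed polygon, stroke `#ff00ff` → cut (S929, F1044). Machine vertices: (85.78,109.41) → (131.63,22.90) → (56.16,144.64) → (70.91,234.37) → (85.78,109.41). Closed: final G1 returns to the first vertex.

**Shape 2** — `<path>` closed polygon, stroke `#ff00ff` → cut (S929, F1044). Machine vertices: (110.31,182.52) → (134.43,128.68) → (37.82,96.34) → (53.38,88.58) → (110.31,182.52). Closed: final G1 returns to the first vertex.

**Shape 3** — `<path>` cubic bezier, stroke `#ff00ff` → cut (S929, F1044). Control points (SVG): P0=(69.83,223.89), P1=(94.11,226.42), P2=(50.65,228.30), P3=(35.80,207.58); sampled at t=k/6. Machine vertices: (69.83,26.58) → (76.77,25.47) → (75.10,25.08) → (67.49,26.02) → (56.62,28.89) → (45.16,34.31) → (35.80,42.89). Open path.

**Shape 4** — `<path>` cubic bezier, stroke `#ff00ff` → cut (S929, F1044). Control points (SVG): P0=(79.41,166.69), P1=(56.25,189.65), P2=(55.05,220.13), P3=(75.94,205.59); sampled at t=k/6. Machine vertices: (79.41,83.78) → (69.66,71.92) → (63.57,60.26) → (61.16,50.27) → (62.41,43.40) → (67.34,41.12) → (75.94,44.88). Open path.

G21
G90
G0 X85.78 Y109.41
M3 S929
G1 X131.63 Y22.90 F1044
G1 X56.16 Y144.64
G1 X70.91 Y234.37
G1 X85.78 Y109.41
M5
G0 X110.31 Y182.52
M3 S929
G1 X134.43 Y128.68 F1044
G1 X37.82 Y96.34
G1 X53.38 Y88.58
G1 X110.31 Y182.52
M5
G0 X69.83 Y26.58
M3 S929
G1 X76.77 Y25.47 F1044
G1 X75.10 Y25.08
G1 X67.49 Y26.02
G1 X56.62 Y28.89
G1 X45.16 Y34.31
G1 X35.80 Y42.89
M5
G0 X79.41 Y83.78
M3 S929
G1 X69.66 Y71.92 F1044
G1 X63.57 Y60.26
G1 X61.16 Y50.27
G1 X62.41 Y43.40
G1 X67.34 Y41.12
G1 X75.94 Y44.88
M5
G0 X0.00 Y0.00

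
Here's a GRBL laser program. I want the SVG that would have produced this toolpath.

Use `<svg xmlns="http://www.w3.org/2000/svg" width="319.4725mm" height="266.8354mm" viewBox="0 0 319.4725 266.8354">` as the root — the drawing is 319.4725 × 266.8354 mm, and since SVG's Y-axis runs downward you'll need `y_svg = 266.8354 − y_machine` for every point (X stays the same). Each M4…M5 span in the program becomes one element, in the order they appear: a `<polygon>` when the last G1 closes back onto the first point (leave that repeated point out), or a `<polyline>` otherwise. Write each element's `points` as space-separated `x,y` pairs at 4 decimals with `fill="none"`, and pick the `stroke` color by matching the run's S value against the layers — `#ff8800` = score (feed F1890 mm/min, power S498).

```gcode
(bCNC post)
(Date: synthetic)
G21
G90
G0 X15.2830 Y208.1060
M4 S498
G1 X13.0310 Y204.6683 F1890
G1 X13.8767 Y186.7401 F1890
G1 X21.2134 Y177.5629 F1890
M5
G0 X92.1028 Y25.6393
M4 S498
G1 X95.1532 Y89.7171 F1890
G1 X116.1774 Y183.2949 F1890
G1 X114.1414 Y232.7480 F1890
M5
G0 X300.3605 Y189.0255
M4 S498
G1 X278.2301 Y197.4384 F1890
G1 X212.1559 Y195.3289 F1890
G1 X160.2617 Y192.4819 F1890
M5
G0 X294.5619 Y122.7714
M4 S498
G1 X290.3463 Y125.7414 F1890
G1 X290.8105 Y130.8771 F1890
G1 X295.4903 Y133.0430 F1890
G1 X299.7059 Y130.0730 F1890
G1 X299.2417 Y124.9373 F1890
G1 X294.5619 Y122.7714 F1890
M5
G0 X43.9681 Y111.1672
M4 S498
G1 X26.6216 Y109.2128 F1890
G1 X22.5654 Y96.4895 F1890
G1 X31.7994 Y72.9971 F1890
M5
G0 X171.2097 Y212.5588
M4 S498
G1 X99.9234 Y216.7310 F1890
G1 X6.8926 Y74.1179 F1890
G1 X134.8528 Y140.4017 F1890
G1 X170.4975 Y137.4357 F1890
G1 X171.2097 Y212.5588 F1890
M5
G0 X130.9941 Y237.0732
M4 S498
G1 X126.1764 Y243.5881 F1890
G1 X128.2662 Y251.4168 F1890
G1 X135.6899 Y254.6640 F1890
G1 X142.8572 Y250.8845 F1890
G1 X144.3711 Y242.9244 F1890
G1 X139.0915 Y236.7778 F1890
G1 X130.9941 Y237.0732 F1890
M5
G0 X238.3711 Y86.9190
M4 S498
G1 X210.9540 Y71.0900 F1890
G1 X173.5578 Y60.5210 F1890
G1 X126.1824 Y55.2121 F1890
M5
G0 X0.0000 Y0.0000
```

<svg xmlns="http://www.w3.org/2000/svg" width="319.4725mm" height="266.8354mm" viewBox="0 0 319.4725 266.8354">
  <polyline points="15.2830,58.7294 13.0310,62.1671 13.8767,80.0953 21.2134,89.2725" fill="none" stroke="#ff8800"/>
  <polyline points="92.1028,241.1961 95.1532,177.1183 116.1774,83.5405 114.1414,34.0874" fill="none" stroke="#ff8800"/>
  <polyline points="300.3605,77.8099 278.2301,69.3970 212.1559,71.5065 160.2617,74.3535" fill="none" stroke="#ff8800"/>
  <polygon points="294.5619,144.0640 290.3463,141.0940 290.8105,135.9583 295.4903,133.7924 299.7059,136.7624 299.2417,141.8981" fill="none" stroke="#ff8800"/>
  <polyline points="43.9681,155.6682 26.6216,157.6226 22.5654,170.3459 31.7994,193.8383" fill="none" stroke="#ff8800"/>
  <polygon points="171.2097,54.2766 99.9234,50.1044 6.8926,192.7175 134.8528,126.4337 170.4975,129.3997" fill="none" stroke="#ff8800"/>
  <polygon points="130.9941,29.7622 126.1764,23.2473 128.2662,15.4186 135.6899,12.1714 142.8572,15.9509 144.3711,23.9110 139.0915,30.0576" fill="none" stroke="#ff8800"/>
  <polyline points="238.3711,179.9164 210.9540,195.7454 173.5578,206.3144 126.1824,211.6233" fill="none" stroke="#ff8800"/>
</svg>

y_svg = 266.8354 − y_m. Every run uses S498, so all elements get stroke `#ff8800` (score).

[1] open run; points: 15.2830,58.7294 13.0310,62.1671 13.8767,80.0953 21.2134,89.2725

[2] open run; points: 92.1028,241.1961 95.1532,177.1183 116.1774,83.5405 114.1414,34.0874

[3] open run; points: 300.3605,77.8099 278.2301,69.3970 212.1559,71.5065 160.2617,74.3535

[4] closed run; points: 294.5619,144.0640 290.3463,141.0940 290.8105,135.9583 295.4903,133.7924 299.7059,136.7624 299.2417,141.8981

[5] open run; points: 43.9681,155.6682 26.6216,157.6226 22.5654,170.3459 31.7994,193.8383

[6] closed run; points: 171.2097,54.2766 99.9234,50.1044 6.8926,192.7175 134.8528,126.4337 170.4975,129.3997

[7] closed run; points: 130.9941,29.7622 126.1764,23.2473 128.2662,15.4186 135.6899,12.1714 142.8572,15.9509 144.3711,23.9110 139.0915,30.0576

[8] open run; points: 238.3711,179.9164 210.9540,195.7454 173.5578,206.3144 126.1824,211.6233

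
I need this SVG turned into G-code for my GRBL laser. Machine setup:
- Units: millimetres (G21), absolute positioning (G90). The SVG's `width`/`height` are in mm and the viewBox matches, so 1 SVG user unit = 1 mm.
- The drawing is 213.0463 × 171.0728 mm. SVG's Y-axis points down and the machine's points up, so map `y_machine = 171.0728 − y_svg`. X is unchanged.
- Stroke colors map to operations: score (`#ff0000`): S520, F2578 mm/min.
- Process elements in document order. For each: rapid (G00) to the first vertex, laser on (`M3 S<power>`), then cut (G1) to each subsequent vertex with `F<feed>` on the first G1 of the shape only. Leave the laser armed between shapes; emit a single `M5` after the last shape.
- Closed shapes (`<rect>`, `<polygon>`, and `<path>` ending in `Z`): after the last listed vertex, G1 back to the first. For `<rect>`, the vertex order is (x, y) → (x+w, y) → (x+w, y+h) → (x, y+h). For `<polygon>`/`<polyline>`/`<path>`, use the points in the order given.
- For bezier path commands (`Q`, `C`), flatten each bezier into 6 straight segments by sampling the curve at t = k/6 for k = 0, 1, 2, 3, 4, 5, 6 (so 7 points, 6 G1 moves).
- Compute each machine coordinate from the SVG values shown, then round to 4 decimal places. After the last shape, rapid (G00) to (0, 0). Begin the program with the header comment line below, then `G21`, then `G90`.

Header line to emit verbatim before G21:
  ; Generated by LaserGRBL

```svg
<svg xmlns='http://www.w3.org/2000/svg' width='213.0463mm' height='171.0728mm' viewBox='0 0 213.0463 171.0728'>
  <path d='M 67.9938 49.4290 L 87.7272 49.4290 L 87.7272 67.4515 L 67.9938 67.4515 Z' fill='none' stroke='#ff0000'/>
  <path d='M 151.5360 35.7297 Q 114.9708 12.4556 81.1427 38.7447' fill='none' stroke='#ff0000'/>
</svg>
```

1 u = 1 mm; y_m = 171.0728 − y.

[1] `<path>` rectangle, #ff0000→score S520 F2578: (67.9938,121.6438) → (87.7272,121.6438) → (87.7272,103.6213) → (67.9938,103.6213) → (67.9938,121.6438) (closed)

[2] `<path>` quadratic bezier, #ff0000→score S520 F2578: (151.5360,135.3431) → (139.4236,141.7244) → (127.4633,145.3521) → (115.6551,146.2264) → (103.9989,144.3471) → (92.4948,139.7144) → (81.1427,132.3281)

; Generated by LaserGRBL
G21
G90
G00 X67.9938 Y121.6438
M3 S520
G1 X87.7272 Y121.6438 F2578
G1 X87.7272 Y103.6213
G1 X67.9938 Y103.6213
G1 X67.9938 Y121.6438
G00 X151.5360 Y135.3431
M3 S520
G1 X139.4236 Y141.7244 F2578
G1 X127.4633 Y145.3521
G1 X115.6551 Y146.2264
G1 X103.9989 Y144.3471
G1 X92.4948 Y139.7144
G1 X81.1427 Y132.3281
M5
G00 X0.0000 Y0.0000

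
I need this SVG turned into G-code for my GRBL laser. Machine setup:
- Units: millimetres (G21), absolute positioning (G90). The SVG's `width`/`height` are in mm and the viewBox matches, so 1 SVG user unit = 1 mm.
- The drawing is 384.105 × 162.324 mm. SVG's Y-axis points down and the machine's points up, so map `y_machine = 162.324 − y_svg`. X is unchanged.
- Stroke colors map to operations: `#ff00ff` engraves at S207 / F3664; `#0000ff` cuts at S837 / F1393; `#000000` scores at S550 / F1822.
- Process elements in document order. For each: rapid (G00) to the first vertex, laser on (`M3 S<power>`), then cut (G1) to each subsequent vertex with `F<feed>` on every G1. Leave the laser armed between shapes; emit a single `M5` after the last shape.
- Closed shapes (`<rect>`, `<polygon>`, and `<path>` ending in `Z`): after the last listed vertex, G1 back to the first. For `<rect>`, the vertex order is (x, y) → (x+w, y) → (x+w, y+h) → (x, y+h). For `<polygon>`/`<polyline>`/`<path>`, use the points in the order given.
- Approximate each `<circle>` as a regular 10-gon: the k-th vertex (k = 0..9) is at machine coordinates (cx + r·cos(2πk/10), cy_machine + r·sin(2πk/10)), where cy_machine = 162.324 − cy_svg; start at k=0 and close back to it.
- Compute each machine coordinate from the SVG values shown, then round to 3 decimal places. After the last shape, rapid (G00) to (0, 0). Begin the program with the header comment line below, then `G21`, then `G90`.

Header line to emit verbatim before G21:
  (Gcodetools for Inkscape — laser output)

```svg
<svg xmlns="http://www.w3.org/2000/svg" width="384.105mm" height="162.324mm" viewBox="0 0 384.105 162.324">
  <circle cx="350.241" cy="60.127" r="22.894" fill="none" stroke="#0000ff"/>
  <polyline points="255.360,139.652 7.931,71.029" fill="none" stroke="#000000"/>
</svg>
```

viewBox `0 0 384.105 162.324` with mm width/height → 1 unit = 1 mm. Flip: y_m = 162.324 − y_svg.

**Shape 1** — `<circle>` circle, stroke `#0000ff` → cut (S837, F1393). Machine vertices: (373.135,102.197) → (368.763,115.654) → (357.316,123.970) → (343.166,123.970) → (331.719,115.654) → (327.347,102.197) → (331.719,88.740) → (343.166,80.424) → (357.316,80.424) → (368.763,88.740) → (373.135,102.197). Closed: final G1 returns to the first vertex.

**Shape 2** — `<polyline>` line segment, stroke `#000000` → score (S550, F1822). Machine vertices: (255.360,22.672) → (7.931,91.295). Open path.

(Gcodetools for Inkscape — laser output)
G21
G90
G00 X373.135 Y102.197
M3 S837
G1 X368.763 Y115.654 F1393
G1 X357.316 Y123.970 F1393
G1 X343.166 Y123.970 F1393
G1 X331.719 Y115.654 F1393
G1 X327.347 Y102.197 F1393
G1 X331.719 Y88.740 F1393
G1 X343.166 Y80.424 F1393
G1 X357.316 Y80.424 F1393
G1 X368.763 Y88.740 F1393
G1 X373.135 Y102.197 F1393
G00 X255.360 Y22.672
M3 S550
G1 X7.931 Y91.295 F1822
M5
G00 X0.000 Y0.000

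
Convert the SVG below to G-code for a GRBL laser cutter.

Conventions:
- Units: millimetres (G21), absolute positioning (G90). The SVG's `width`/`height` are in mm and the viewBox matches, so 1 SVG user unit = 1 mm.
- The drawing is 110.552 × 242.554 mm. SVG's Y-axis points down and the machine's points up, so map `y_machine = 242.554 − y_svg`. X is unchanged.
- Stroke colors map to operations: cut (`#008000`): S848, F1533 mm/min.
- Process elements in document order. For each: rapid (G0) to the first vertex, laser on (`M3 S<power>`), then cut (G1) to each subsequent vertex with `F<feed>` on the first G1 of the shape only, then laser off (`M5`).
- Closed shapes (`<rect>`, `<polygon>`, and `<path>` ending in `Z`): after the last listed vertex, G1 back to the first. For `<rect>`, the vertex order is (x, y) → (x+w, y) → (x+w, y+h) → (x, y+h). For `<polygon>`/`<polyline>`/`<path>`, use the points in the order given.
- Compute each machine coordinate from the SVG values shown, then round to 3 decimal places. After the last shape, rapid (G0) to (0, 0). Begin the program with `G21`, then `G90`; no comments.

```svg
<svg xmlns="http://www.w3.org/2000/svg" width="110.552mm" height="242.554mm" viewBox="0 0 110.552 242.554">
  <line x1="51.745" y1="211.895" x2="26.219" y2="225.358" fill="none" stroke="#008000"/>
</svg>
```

Since the viewBox matches the mm dimensions, user units are millimetres directly. The only transform is the Y-flip y_m = 242.554 − y_svg.

Shape 1 is a line segment drawn with `<line>`. Its stroke #008000 means cut at S848, F1533. After flipping Y the toolpath is (51.745,30.659) → (26.219,17.196).

G21
G90
G0 X51.745 Y30.659
M3 S848
G1 X26.219 Y17.196 F1533
M5
G0 X0.000 Y0.000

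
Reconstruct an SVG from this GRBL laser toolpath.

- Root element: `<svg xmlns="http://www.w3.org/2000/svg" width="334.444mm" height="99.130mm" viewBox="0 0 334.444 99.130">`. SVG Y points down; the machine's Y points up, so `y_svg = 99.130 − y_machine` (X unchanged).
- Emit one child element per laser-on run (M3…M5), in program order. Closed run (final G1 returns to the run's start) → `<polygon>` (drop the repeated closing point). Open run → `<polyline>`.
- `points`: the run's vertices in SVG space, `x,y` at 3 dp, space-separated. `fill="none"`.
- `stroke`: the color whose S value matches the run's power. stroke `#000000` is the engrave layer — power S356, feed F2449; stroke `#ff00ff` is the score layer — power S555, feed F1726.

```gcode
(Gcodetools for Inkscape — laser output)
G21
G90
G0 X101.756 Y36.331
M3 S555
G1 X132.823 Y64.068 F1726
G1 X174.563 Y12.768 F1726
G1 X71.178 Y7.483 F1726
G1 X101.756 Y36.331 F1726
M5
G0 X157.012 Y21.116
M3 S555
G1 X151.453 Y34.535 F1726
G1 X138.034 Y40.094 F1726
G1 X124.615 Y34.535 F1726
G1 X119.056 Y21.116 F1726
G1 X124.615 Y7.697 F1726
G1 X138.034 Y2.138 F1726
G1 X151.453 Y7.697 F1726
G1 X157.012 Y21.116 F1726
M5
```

Machine Y-up, SVG Y-down with viewBox height 99.130, so y_svg = 99.130 − y_machine; X carries over. Every run uses S555, so all elements get stroke `#ff00ff` (score).

Run 1: The run returns to its start, so emit a `<polygon>` with points (Y-flipped): 101.756,62.799 132.823,35.062 174.563,86.362 71.178,91.647.

Run 2: The run returns to its start, so emit a `<polygon>` with points (Y-flipped): 157.012,78.014 151.453,64.595 138.034,59.036 124.615,64.595 119.056,78.014 124.615,91.433 138.034,96.992 151.453,91.433.

<svg xmlns="http://www.w3.org/2000/svg" width="334.444mm" height="99.130mm" viewBox="0 0 334.444 99.130">
  <polygon points="101.756,62.799 132.823,35.062 174.563,86.362 71.178,91.647" fill="none" stroke="#ff00ff"/>
  <polygon points="157.012,78.014 151.453,64.595 138.034,59.036 124.615,64.595 119.056,78.014 124.615,91.433 138.034,96.992 151.453,91.433" fill="none" stroke="#ff00ff"/>
</svg>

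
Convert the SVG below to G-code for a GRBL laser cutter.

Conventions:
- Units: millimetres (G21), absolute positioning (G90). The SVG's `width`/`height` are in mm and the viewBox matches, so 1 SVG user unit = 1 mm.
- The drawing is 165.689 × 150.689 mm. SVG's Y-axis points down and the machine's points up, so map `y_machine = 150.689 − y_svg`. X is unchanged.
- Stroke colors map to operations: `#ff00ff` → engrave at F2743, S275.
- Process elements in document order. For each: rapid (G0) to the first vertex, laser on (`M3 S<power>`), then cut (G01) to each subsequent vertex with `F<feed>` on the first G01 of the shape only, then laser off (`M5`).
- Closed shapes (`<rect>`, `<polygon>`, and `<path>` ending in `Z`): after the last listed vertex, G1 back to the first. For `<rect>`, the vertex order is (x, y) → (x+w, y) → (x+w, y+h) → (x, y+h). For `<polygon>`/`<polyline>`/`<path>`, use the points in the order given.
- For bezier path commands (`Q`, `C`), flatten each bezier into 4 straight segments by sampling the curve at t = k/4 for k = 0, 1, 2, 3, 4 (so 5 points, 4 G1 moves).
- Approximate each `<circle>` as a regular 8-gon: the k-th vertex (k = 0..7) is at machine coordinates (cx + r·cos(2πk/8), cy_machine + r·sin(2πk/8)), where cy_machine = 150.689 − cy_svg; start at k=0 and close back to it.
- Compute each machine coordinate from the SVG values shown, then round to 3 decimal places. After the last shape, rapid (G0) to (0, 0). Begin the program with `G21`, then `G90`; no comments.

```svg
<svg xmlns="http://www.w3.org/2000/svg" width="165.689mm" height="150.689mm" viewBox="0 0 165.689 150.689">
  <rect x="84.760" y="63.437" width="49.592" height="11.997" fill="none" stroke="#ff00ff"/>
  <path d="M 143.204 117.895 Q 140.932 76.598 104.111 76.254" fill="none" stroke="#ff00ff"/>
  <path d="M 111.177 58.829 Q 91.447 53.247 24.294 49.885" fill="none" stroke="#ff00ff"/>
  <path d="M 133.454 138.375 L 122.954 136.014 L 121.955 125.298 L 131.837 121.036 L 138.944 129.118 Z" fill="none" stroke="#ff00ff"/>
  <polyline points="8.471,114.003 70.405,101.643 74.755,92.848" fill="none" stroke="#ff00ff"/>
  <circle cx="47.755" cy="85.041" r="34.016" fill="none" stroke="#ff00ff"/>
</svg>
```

Since the viewBox matches the mm dimensions, user units are millimetres directly. The only transform is the Y-flip y_m = 150.689 − y_svg.

Shape 1 is a rectangle drawn with `<rect>`. Its stroke #ff00ff means engrave at S275, F2743. After flipping Y the toolpath is (84.760,87.252) → (134.352,87.252) → (134.352,75.255) → (84.760,75.255) → (84.760,87.252), returning to the start.

Shape 2 is a quadratic bezier drawn with `<path>`. Its stroke #ff00ff means engrave at S275, F2743. After flipping Y the toolpath is (143.204,32.794) → (139.909,50.883) → (132.295,63.853) → (120.362,71.703) → (104.111,74.435).

Shape 3 is a quadratic bezier drawn with `<path>`. Its stroke #ff00ff means engrave at S275, F2743. After flipping Y the toolpath is (111.177,91.860) → (98.348,94.512) → (79.591,96.887) → (54.907,98.984) → (24.294,100.804).

Shape 4 is a regular polygon drawn with `<path>`. Its stroke #ff00ff means engrave at S275, F2743. After flipping Y the toolpath is (133.454,12.314) → (122.954,14.675) → (121.955,25.391) → (131.837,29.653) → (138.944,21.571) → (133.454,12.314), returning to the start.

Shape 5 is a open polyline drawn with `<polyline>`. Its stroke #ff00ff means engrave at S275, F2743. After flipping Y the toolpath is (8.471,36.686) → (70.405,49.046) → (74.755,57.841).

Shape 6 is a circle drawn with `<circle>`. Its stroke #ff00ff means engrave at S275, F2743. After flipping Y the toolpath is (81.771,65.648) → (71.808,89.701) → (47.755,99.664) → (23.702,89.701) → (13.739,65.648) → (23.702,41.595) → (47.755,31.632) → (71.808,41.595) → (81.771,65.648), returning to the start.

G21
G90
G0 X84.760 Y87.252
M3 S275
G01 X134.352 Y87.252 F2743
G01 X134.352 Y75.255
G01 X84.760 Y75.255
G01 X84.760 Y87.252
M5
G0 X143.204 Y32.794
M3 S275
G01 X139.909 Y50.883 F2743
G01 X132.295 Y63.853
G01 X120.362 Y71.703
G01 X104.111 Y74.435
M5
G0 X111.177 Y91.860
M3 S275
G01 X98.348 Y94.512 F2743
G01 X79.591 Y96.887
G01 X54.907 Y98.984
G01 X24.294 Y100.804
M5
G0 X133.454 Y12.314
M3 S275
G01 X122.954 Y14.675 F2743
G01 X121.955 Y25.391
G01 X131.837 Y29.653
G01 X138.944 Y21.571
G01 X133.454 Y12.314
M5
G0 X8.471 Y36.686
M3 S275
G01 X70.405 Y49.046 F2743
G01 X74.755 Y57.841
M5
G0 X81.771 Y65.648
M3 S275
G01 X71.808 Y89.701 F2743
G01 X47.755 Y99.664
G01 X23.702 Y89.701
G01 X13.739 Y65.648
G01 X23.702 Y41.595
G01 X47.755 Y31.632
G01 X71.808 Y41.595
G01 X81.771 Y65.648
M5
G0 X0.000 Y0.000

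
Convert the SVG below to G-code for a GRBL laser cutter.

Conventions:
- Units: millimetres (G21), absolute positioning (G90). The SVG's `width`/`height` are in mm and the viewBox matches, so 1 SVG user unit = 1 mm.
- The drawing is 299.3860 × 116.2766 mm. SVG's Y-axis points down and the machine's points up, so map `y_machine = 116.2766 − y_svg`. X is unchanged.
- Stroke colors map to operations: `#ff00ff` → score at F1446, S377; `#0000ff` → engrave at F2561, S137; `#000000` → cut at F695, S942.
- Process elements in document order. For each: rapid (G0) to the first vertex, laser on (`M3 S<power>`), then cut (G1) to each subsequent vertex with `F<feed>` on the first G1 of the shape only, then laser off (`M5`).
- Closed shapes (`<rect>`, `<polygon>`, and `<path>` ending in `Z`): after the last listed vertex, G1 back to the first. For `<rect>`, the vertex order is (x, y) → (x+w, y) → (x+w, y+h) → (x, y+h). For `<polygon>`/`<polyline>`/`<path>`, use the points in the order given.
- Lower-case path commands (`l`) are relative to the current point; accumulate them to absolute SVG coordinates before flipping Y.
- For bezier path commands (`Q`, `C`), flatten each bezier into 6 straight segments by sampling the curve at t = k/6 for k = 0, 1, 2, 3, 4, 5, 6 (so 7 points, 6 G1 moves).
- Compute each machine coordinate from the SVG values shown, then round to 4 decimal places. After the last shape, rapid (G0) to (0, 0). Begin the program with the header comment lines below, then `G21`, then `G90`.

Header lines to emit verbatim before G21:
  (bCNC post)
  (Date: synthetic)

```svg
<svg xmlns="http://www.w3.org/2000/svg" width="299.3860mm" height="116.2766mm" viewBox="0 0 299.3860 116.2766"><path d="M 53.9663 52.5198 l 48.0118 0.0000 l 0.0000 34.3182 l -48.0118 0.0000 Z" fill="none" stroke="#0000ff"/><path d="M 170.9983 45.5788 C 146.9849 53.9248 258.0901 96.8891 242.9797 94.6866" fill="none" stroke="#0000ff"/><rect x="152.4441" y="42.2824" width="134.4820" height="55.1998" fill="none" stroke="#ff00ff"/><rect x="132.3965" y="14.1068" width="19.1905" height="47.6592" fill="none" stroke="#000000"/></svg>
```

viewBox `0 0 299.3860 116.2766` with mm width/height → 1 unit = 1 mm. Flip: y_m = 116.2766 − y_svg.

**Shape 1** — `<path>` rectangle, stroke `#0000ff` → engrave (S137, F2561). Machine vertices: (53.9663,63.7568) → (101.9781,63.7568) → (101.9781,29.4386) → (53.9663,29.4386) → (53.9663,63.7568). Closed: final G1 returns to the first vertex.

**Shape 2** — `<path>` cubic bezier, stroke `#0000ff` → engrave (S137, F2561). Control points (SVG): P0=(170.9983,45.5788), P1=(146.9849,53.9248), P2=(258.0901,96.8891), P3=(242.9797,94.6866); sampled at t=k/6. Machine vertices: (170.9983,70.6978) → (169.0416,64.0093) → (182.3454,53.7674) → (203.6504,42.1882) → (225.6973,31.4881) → (241.2268,23.8833) → (242.9797,21.5900). Open path.

**Shape 3** — `<rect>` rectangle, stroke `#ff00ff` → score (S377, F1446). Machine vertices: (152.4441,73.9942) → (286.9261,73.9942) → (286.9261,18.7944) → (152.4441,18.7944) → (152.4441,73.9942). Closed: final G1 returns to the first vertex.

**Shape 4** — `<rect>` rectangle, stroke `#000000` → cut (S942, F695). Machine vertices: (132.3965,102.1698) → (151.5870,102.1698) → (151.5870,54.5106) → (132.3965,54.5106) → (132.3965,102.1698). Closed: final G1 returns to the first vertex.

(bCNC post)
(Date: synthetic)
G21
G90
G0 X53.9663 Y63.7568
M3 S137
G1 X101.9781 Y63.7568 F2561
G1 X101.9781 Y29.4386
G1 X53.9663 Y29.4386
G1 X53.9663 Y63.7568
M5
G0 X170.9983 Y70.6978
M3 S137
G1 X169.0416 Y64.0093 F2561
G1 X182.3454 Y53.7674
G1 X203.6504 Y42.1882
G1 X225.6973 Y31.4881
G1 X241.2268 Y23.8833
G1 X242.9797 Y21.5900
M5
G0 X152.4441 Y73.9942
M3 S377
G1 X286.9261 Y73.9942 F1446
G1 X286.9261 Y18.7944
G1 X152.4441 Y18.7944
G1 X152.4441 Y73.9942
M5
G0 X132.3965 Y102.1698
M3 S942
G1 X151.5870 Y102.1698 F695
G1 X151.5870 Y54.5106
G1 X132.3965 Y54.5106
G1 X132.3965 Y102.1698
M5
G0 X0.0000 Y0.0000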